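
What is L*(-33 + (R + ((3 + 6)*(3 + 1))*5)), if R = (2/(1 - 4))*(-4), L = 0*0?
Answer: 0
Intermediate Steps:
L = 0
R = 8/3 (R = (2/(-3))*(-4) = (2*(-1/3))*(-4) = -2/3*(-4) = 8/3 ≈ 2.6667)
L*(-33 + (R + ((3 + 6)*(3 + 1))*5)) = 0*(-33 + (8/3 + ((3 + 6)*(3 + 1))*5)) = 0*(-33 + (8/3 + (9*4)*5)) = 0*(-33 + (8/3 + 36*5)) = 0*(-33 + (8/3 + 180)) = 0*(-33 + 548/3) = 0*(449/3) = 0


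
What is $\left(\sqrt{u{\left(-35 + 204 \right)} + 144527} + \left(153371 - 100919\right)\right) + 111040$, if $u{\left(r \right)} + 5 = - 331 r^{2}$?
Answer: $163492 + i \sqrt{9309169} \approx 1.6349 \cdot 10^{5} + 3051.1 i$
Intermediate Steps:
$u{\left(r \right)} = -5 - 331 r^{2}$
$\left(\sqrt{u{\left(-35 + 204 \right)} + 144527} + \left(153371 - 100919\right)\right) + 111040 = \left(\sqrt{\left(-5 - 331 \left(-35 + 204\right)^{2}\right) + 144527} + \left(153371 - 100919\right)\right) + 111040 = \left(\sqrt{\left(-5 - 331 \cdot 169^{2}\right) + 144527} + 52452\right) + 111040 = \left(\sqrt{\left(-5 - 9453691\right) + 144527} + 52452\right) + 111040 = \left(\sqrt{-9453696 + 144527} + 52452\right) + 111040 = \left(\sqrt{-9309169} + 52452\right) + 111040 = \left(i \sqrt{9309169} + 52452\right) + 111040 = \left(52452 + i \sqrt{9309169}\right) + 111040 = 163492 + i \sqrt{9309169}$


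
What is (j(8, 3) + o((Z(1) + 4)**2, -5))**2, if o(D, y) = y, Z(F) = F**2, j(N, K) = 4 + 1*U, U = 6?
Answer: 25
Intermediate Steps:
j(N, K) = 10 (j(N, K) = 4 + 1*6 = 4 + 6 = 10)
(j(8, 3) + o((Z(1) + 4)**2, -5))**2 = (10 - 5)**2 = 5**2 = 25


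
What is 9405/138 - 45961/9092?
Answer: 13194607/209116 ≈ 63.097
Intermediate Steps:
9405/138 - 45961/9092 = 9405*(1/138) - 45961*1/9092 = 3135/46 - 45961/9092 = 13194607/209116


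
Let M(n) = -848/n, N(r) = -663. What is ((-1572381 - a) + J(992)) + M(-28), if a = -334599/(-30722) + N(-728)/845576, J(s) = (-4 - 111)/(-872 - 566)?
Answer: -102790144277578893057/65373098146888 ≈ -1.5724e+6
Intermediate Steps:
J(s) = 115/1438 (J(s) = -115/(-1438) = -115*(-1/1438) = 115/1438)
a = 141454257669/12988892936 (a = -334599/(-30722) - 663/845576 = -334599*(-1/30722) - 663*1/845576 = 334599/30722 - 663/845576 = 141454257669/12988892936 ≈ 10.890)
((-1572381 - a) + J(992)) + M(-28) = ((-1572381 - 1*141454257669/12988892936) + 115/1438) - 848/(-28) = ((-1572381 - 141454257669/12988892936) + 115/1438) - 848*(-1/28) = (-20423629917858285/12988892936 + 115/1438) + 212/7 = -14684589164078763095/9339014020984 + 212/7 = -102790144277578893057/65373098146888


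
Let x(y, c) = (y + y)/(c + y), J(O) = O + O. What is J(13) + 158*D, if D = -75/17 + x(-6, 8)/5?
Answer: -73156/85 ≈ -860.66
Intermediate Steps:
J(O) = 2*O
x(y, c) = 2*y/(c + y) (x(y, c) = (2*y)/(c + y) = 2*y/(c + y))
D = -477/85 (D = -75/17 + (2*(-6)/(8 - 6))/5 = -75*1/17 + (2*(-6)/2)*(1/5) = -75/17 + (2*(-6)*(1/2))*(1/5) = -75/17 - 6*1/5 = -75/17 - 6/5 = -477/85 ≈ -5.6118)
J(13) + 158*D = 2*13 + 158*(-477/85) = 26 - 75366/85 = -73156/85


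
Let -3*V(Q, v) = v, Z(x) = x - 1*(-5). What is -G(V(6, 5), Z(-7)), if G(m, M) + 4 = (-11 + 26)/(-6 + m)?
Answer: 137/23 ≈ 5.9565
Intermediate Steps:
Z(x) = 5 + x (Z(x) = x + 5 = 5 + x)
V(Q, v) = -v/3
G(m, M) = -4 + 15/(-6 + m) (G(m, M) = -4 + (-11 + 26)/(-6 + m) = -4 + 15/(-6 + m))
-G(V(6, 5), Z(-7)) = -(39 - (-4)*5/3)/(-6 - ⅓*5) = -(39 - 4*(-5/3))/(-6 - 5/3) = -(39 + 20/3)/(-23/3) = -(-3)*137/(23*3) = -1*(-137/23) = 137/23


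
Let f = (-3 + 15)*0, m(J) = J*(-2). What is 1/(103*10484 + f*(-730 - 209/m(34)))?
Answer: 1/1079852 ≈ 9.2605e-7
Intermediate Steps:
m(J) = -2*J
f = 0 (f = 12*0 = 0)
1/(103*10484 + f*(-730 - 209/m(34))) = 1/(103*10484 + 0*(-730 - 209/((-2*34)))) = 1/(1079852 + 0*(-730 - 209/(-68))) = 1/(1079852 + 0*(-730 - 209*(-1/68))) = 1/(1079852 + 0*(-730 + 209/68)) = 1/(1079852 + 0*(-49431/68)) = 1/(1079852 + 0) = 1/1079852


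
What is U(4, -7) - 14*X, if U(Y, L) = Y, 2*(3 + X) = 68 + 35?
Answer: -675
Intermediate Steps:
X = 97/2 (X = -3 + (68 + 35)/2 = -3 + (½)*103 = -3 + 103/2 = 97/2 ≈ 48.500)
U(4, -7) - 14*X = 4 - 14*97/2 = 4 - 679 = -675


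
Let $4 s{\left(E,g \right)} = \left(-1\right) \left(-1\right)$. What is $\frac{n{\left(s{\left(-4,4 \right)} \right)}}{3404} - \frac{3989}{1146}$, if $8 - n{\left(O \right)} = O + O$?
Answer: $- \frac{13569961}{3900984} \approx -3.4786$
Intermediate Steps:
$s{\left(E,g \right)} = \frac{1}{4}$ ($s{\left(E,g \right)} = \frac{\left(-1\right) \left(-1\right)}{4} = \frac{1}{4} \cdot 1 = \frac{1}{4}$)
$n{\left(O \right)} = 8 - 2 O$ ($n{\left(O \right)} = 8 - \left(O + O\right) = 8 - 2 O$)
$\frac{n{\left(s{\left(-4,4 \right)} \right)}}{3404} - \frac{3989}{1146} = \frac{8 - \frac{1}{2}}{3404} - \frac{3989}{1146} = \left(8 - \frac{1}{2}\right) \frac{1}{3404} - \frac{3989}{1146} = \frac{15}{2} \cdot \frac{1}{3404} - \frac{3989}{1146} = \frac{15}{6808} - \frac{3989}{1146} = - \frac{13569961}{3900984}$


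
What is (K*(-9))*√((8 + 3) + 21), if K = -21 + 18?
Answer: 108*√2 ≈ 152.74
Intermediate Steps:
K = -3
(K*(-9))*√((8 + 3) + 21) = (-3*(-9))*√((8 + 3) + 21) = 27*√(11 + 21) = 27*√32 = 27*(4*√2) = 108*√2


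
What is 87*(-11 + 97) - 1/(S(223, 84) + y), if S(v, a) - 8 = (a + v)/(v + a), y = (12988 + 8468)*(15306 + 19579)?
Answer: 5600221401257/748492569 ≈ 7482.0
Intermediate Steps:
y = 748492560 (y = 21456*34885 = 748492560)
S(v, a) = 9 (S(v, a) = 8 + (a + v)/(v + a) = 8 + (a + v)/(a + v) = 8 + 1 = 9)
87*(-11 + 97) - 1/(S(223, 84) + y) = 87*(-11 + 97) - 1/(9 + 748492560) = 87*86 - 1/748492569 = 7482 - 1*1/748492569 = 7482 - 1/748492569 = 5600221401257/748492569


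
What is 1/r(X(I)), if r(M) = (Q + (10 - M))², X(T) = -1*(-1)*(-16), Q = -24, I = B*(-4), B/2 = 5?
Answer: ¼ ≈ 0.25000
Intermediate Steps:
B = 10 (B = 2*5 = 10)
I = -40 (I = 10*(-4) = -40)
X(T) = -16 (X(T) = 1*(-16) = -16)
r(M) = (-14 - M)² (r(M) = (-24 + (10 - M))² = (-14 - M)²)
1/r(X(I)) = 1/((14 - 16)²) = 1/((-2)²) = 1/4 = ¼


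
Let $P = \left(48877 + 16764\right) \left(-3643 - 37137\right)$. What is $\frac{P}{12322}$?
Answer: $- \frac{1338419990}{6161} \approx -2.1724 \cdot 10^{5}$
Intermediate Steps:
$P = -2676839980$ ($P = 65641 \left(-40780\right) = -2676839980$)
$\frac{P}{12322} = - \frac{2676839980}{12322} = \left(-2676839980\right) \frac{1}{12322} = - \frac{1338419990}{6161}$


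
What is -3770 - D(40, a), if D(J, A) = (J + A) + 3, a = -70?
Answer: -3743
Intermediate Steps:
D(J, A) = 3 + A + J (D(J, A) = (A + J) + 3 = 3 + A + J)
-3770 - D(40, a) = -3770 - (3 - 70 + 40) = -3770 - 1*(-27) = -3770 + 27 = -3743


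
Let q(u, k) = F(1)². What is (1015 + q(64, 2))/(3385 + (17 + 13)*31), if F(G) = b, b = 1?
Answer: 1016/4315 ≈ 0.23546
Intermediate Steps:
F(G) = 1
q(u, k) = 1 (q(u, k) = 1² = 1)
(1015 + q(64, 2))/(3385 + (17 + 13)*31) = (1015 + 1)/(3385 + (17 + 13)*31) = 1016/(3385 + 30*31) = 1016/(3385 + 930) = 1016/4315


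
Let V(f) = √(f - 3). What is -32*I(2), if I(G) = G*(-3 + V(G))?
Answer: 192 - 64*I ≈ 192.0 - 64.0*I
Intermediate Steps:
V(f) = √(-3 + f)
I(G) = G*(-3 + √(-3 + G))
-32*I(2) = -64*(-3 + √(-3 + 2)) = -64*(-3 + √(-1)) = -64*(-3 + I) = -32*(-6 + 2*I) = 192 - 64*I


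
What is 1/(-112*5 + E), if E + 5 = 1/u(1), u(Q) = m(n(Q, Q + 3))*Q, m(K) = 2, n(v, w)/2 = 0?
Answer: -2/1129 ≈ -0.0017715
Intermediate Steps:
n(v, w) = 0 (n(v, w) = 2*0 = 0)
u(Q) = 2*Q
E = -9/2 (E = -5 + 1/(2*1) = -5 + 1/2 = -5 + ½ = -9/2 ≈ -4.5000)
1/(-112*5 + E) = 1/(-112*5 - 9/2) = 1/(-560 - 9/2) = 1/(-1129/2) = -2/1129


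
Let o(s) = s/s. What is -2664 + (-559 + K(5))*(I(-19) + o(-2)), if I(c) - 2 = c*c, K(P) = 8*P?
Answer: -191580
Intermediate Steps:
I(c) = 2 + c² (I(c) = 2 + c*c = 2 + c²)
o(s) = 1
-2664 + (-559 + K(5))*(I(-19) + o(-2)) = -2664 + (-559 + 8*5)*((2 + (-19)²) + 1) = -2664 + (-559 + 40)*((2 + 361) + 1) = -2664 - 519*(363 + 1) = -2664 - 519*364 = -2664 - 188916 = -191580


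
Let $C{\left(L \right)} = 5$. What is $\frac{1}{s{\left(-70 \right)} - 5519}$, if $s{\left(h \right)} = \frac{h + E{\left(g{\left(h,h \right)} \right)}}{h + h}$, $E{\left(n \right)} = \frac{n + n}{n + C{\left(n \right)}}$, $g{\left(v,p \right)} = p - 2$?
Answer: $- \frac{4690}{25881837} \approx -0.00018121$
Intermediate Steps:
$g{\left(v,p \right)} = -2 + p$ ($g{\left(v,p \right)} = p - 2 = -2 + p$)
$E{\left(n \right)} = \frac{2 n}{5 + n}$ ($E{\left(n \right)} = \frac{n + n}{n + 5} = \frac{2 n}{5 + n}$)
$s{\left(h \right)} = \frac{h + \frac{2 \left(-2 + h\right)}{3 + h}}{2 h}$ ($s{\left(h \right)} = \frac{h + \frac{2 \left(-2 + h\right)}{5 + \left(-2 + h\right)}}{h + h} = \frac{h + \frac{2 \left(-2 + h\right)}{3 + h}}{2 h}$)
$\frac{1}{s{\left(-70 \right)} - 5519} = \frac{1}{\frac{-4 + \left(-70\right)^{2} + 5 \left(-70\right)}{2 \left(-70\right) \left(3 - 70\right)} - 5519} = \frac{1}{\frac{1}{2} \left(- \frac{1}{70}\right) \frac{1}{-67} \left(-4 + 4900 - 350\right) - 5519} = \frac{1}{\frac{1}{2} \left(- \frac{1}{70}\right) \left(- \frac{1}{67}\right) 4546 - 5519} = \frac{1}{\frac{2273}{4690} - 5519} = \frac{1}{- \frac{25881837}{4690}} = - \frac{4690}{25881837}$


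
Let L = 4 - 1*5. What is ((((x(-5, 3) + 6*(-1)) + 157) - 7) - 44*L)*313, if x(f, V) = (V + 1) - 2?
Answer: 59470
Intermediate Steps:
L = -1 (L = 4 - 5 = -1)
x(f, V) = -1 + V (x(f, V) = (1 + V) - 2 = -1 + V)
((((x(-5, 3) + 6*(-1)) + 157) - 7) - 44*L)*313 = (((((-1 + 3) + 6*(-1)) + 157) - 7) - 44*(-1))*313 = ((((2 - 6) + 157) - 7) + 44)*313 = (((-4 + 157) - 7) + 44)*313 = ((153 - 7) + 44)*313 = (146 + 44)*313 = 190*313 = 59470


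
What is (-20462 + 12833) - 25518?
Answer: -33147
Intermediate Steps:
(-20462 + 12833) - 25518 = -7629 - 25518 = -33147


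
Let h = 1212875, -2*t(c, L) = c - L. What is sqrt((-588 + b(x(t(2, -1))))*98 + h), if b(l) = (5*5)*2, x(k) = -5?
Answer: sqrt(1160151) ≈ 1077.1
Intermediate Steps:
t(c, L) = L/2 - c/2 (t(c, L) = -(c - L)/2 = L/2 - c/2)
b(l) = 50 (b(l) = 25*2 = 50)
sqrt((-588 + b(x(t(2, -1))))*98 + h) = sqrt((-588 + 50)*98 + 1212875) = sqrt(-538*98 + 1212875) = sqrt(-52724 + 1212875) = sqrt(1160151)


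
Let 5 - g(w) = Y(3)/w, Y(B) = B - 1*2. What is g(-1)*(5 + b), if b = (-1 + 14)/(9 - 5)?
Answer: 99/2 ≈ 49.500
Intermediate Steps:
Y(B) = -2 + B (Y(B) = B - 2 = -2 + B)
b = 13/4 ≈ 3.2500
g(w) = 5 - 1/w (g(w) = 5 - (-2 + 3)/w = 5 - 1/w)
g(-1)*(5 + b) = (5 - 1/(-1))*(5 + 13/4) = (5 - 1*(-1))*(33/4) = (5 + 1)*(33/4) = 6*(33/4) = 99/2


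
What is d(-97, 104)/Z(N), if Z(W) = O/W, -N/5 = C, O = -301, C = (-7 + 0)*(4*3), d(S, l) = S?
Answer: 5820/43 ≈ 135.35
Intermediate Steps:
C = -84 (C = -7*12 = -84)
N = 420 (N = -5*(-84) = 420)
Z(W) = -301/W
d(-97, 104)/Z(N) = -97/((-301/420)) = -97/((-301*1/420)) = -97/(-43/60) = -97*(-60/43) = 5820/43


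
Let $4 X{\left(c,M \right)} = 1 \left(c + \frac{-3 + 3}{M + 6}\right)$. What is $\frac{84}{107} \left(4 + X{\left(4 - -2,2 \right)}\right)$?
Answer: $\frac{462}{107} \approx 4.3178$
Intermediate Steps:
$X{\left(c,M \right)} = \frac{c}{4}$ ($X{\left(c,M \right)} = \frac{1 \left(c + \frac{-3 + 3}{M + 6}\right)}{4} = \frac{1 \left(c + \frac{0}{6 + M}\right)}{4} = \frac{1 \left(c + 0\right)}{4} = \frac{1 c}{4} = \frac{c}{4}$)
$\frac{84}{107} \left(4 + X{\left(4 - -2,2 \right)}\right) = \frac{84}{107} \left(4 + \frac{4 - -2}{4}\right) = 84 \cdot \frac{1}{107} \left(4 + \frac{4 + 2}{4}\right) = \frac{84 \left(4 + \frac{1}{4} \cdot 6\right)}{107} = \frac{84 \left(4 + \frac{3}{2}\right)}{107} = \frac{84}{107} \cdot \frac{11}{2} = \frac{462}{107}$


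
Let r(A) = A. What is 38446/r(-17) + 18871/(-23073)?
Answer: -887385365/392241 ≈ -2262.3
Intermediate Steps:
38446/r(-17) + 18871/(-23073) = 38446/(-17) + 18871/(-23073) = 38446*(-1/17) + 18871*(-1/23073) = -38446/17 - 18871/23073 = -887385365/392241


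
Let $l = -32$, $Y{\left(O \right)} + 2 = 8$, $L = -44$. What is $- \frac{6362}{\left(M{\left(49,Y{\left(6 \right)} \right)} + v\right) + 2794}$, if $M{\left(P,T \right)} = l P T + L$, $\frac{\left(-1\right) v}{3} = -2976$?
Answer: $- \frac{3181}{1135} \approx -2.8026$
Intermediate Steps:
$Y{\left(O \right)} = 6$ ($Y{\left(O \right)} = -2 + 8 = 6$)
$v = 8928$ ($v = \left(-3\right) \left(-2976\right) = 8928$)
$M{\left(P,T \right)} = -44 - 32 P T$ ($M{\left(P,T \right)} = - 32 P T - 44 = -44 - 32 P T$)
$- \frac{6362}{\left(M{\left(49,Y{\left(6 \right)} \right)} + v\right) + 2794} = - \frac{6362}{\left(\left(-44 - 1568 \cdot 6\right) + 8928\right) + 2794} = - \frac{6362}{\left(\left(-44 - 9408\right) + 8928\right) + 2794} = - \frac{6362}{\left(-9452 + 8928\right) + 2794} = - \frac{6362}{-524 + 2794} = - \frac{6362}{2270} = \left(-6362\right) \frac{1}{2270} = - \frac{3181}{1135}$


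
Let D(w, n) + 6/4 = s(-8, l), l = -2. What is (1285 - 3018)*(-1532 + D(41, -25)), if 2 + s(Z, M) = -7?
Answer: 5346305/2 ≈ 2.6732e+6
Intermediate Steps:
s(Z, M) = -9 (s(Z, M) = -2 - 7 = -9)
D(w, n) = -21/2 (D(w, n) = -3/2 - 9 = -21/2)
(1285 - 3018)*(-1532 + D(41, -25)) = (1285 - 3018)*(-1532 - 21/2) = -1733*(-3085/2) = 5346305/2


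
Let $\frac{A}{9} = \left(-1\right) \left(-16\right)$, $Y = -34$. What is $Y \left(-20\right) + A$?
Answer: $824$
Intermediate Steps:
$A = 144$ ($A = 9 \left(\left(-1\right) \left(-16\right)\right) = 9 \cdot 16 = 144$)
$Y \left(-20\right) + A = \left(-34\right) \left(-20\right) + 144 = 680 + 144 = 824$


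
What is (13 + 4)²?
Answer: 289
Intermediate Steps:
(13 + 4)² = 17² = 289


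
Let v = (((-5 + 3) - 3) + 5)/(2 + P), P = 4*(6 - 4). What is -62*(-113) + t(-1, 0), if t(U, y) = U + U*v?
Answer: 7005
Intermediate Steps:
P = 8 (P = 4*2 = 8)
v = 0 (v = (((-5 + 3) - 3) + 5)/(2 + 8) = ((-2 - 3) + 5)/10 = (-5 + 5)*(⅒) = 0*(⅒) = 0)
t(U, y) = U (t(U, y) = U + U*0 = U + 0 = U)
-62*(-113) + t(-1, 0) = -62*(-113) - 1 = 7006 - 1 = 7005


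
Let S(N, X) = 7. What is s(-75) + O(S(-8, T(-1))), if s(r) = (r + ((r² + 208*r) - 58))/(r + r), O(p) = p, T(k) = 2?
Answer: 5579/75 ≈ 74.387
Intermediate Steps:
s(r) = (-58 + r² + 209*r)/(2*r) (s(r) = (r + (-58 + r² + 208*r))/((2*r)) = (-58 + r² + 209*r)*(1/(2*r)) = (-58 + r² + 209*r)/(2*r))
s(-75) + O(S(-8, T(-1))) = (½)*(-58 - 75*(209 - 75))/(-75) + 7 = (½)*(-1/75)*(-58 - 75*134) + 7 = (½)*(-1/75)*(-58 - 10050) + 7 = (½)*(-1/75)*(-10108) + 7 = 5054/75 + 7 = 5579/75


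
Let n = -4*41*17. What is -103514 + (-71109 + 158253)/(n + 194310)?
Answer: -9912560582/95761 ≈ -1.0351e+5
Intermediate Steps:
n = -2788 (n = -164*17 = -2788)
-103514 + (-71109 + 158253)/(n + 194310) = -103514 + (-71109 + 158253)/(-2788 + 194310) = -103514 + 87144/191522 = -103514 + 87144*(1/191522) = -103514 + 43572/95761 = -9912560582/95761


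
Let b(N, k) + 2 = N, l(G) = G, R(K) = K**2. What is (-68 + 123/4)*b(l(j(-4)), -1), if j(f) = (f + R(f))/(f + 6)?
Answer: -149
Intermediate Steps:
j(f) = (f + f**2)/(6 + f) (j(f) = (f + f**2)/(f + 6) = (f + f**2)/(6 + f))
b(N, k) = -2 + N
(-68 + 123/4)*b(l(j(-4)), -1) = (-68 + 123/4)*(-2 - 4*(1 - 4)/(6 - 4)) = (-68 + 123*(1/4))*(-2 - 4*(-3)/2) = (-68 + 123/4)*(-2 - 4*1/2*(-3)) = -149*(-2 + 6)/4 = -149/4*4 = -149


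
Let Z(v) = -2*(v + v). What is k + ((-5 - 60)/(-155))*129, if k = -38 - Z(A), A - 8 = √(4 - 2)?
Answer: 1491/31 + 4*√2 ≈ 53.754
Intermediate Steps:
A = 8 + √2 (A = 8 + √(4 - 2) = 8 + √2 ≈ 9.4142)
Z(v) = -4*v
k = -6 + 4*√2 (k = -38 - (-4)*(8 + √2) = -38 - (-32 - 4*√2) = -38 + (32 + 4*√2) = -6 + 4*√2 ≈ -0.34315)
k + ((-5 - 60)/(-155))*129 = (-6 + 4*√2) + ((-5 - 60)/(-155))*129 = (-6 + 4*√2) - 65*(-1/155)*129 = (-6 + 4*√2) + (13/31)*129 = (-6 + 4*√2) + 1677/31 = 1491/31 + 4*√2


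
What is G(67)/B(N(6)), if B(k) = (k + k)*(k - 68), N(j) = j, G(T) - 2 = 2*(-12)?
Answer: 11/372 ≈ 0.029570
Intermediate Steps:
G(T) = -22 (G(T) = 2 + 2*(-12) = 2 - 24 = -22)
B(k) = 2*k*(-68 + k) (B(k) = (2*k)*(-68 + k) = 2*k*(-68 + k))
G(67)/B(N(6)) = -22*1/(12*(-68 + 6)) = -22/(2*6*(-62)) = -22/(-744) = -22*(-1/744) = 11/372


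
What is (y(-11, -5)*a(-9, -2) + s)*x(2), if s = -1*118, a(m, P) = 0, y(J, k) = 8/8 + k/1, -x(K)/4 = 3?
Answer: 1416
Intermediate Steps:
x(K) = -12 (x(K) = -4*3 = -12)
y(J, k) = 1 + k (y(J, k) = 8*(⅛) + k*1 = 1 + k)
s = -118
(y(-11, -5)*a(-9, -2) + s)*x(2) = ((1 - 5)*0 - 118)*(-12) = (-4*0 - 118)*(-12) = (0 - 118)*(-12) = -118*(-12) = 1416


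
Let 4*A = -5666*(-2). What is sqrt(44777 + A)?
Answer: 69*sqrt(10) ≈ 218.20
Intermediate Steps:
A = 2833 (A = (-5666*(-2))/4 = (1/4)*11332 = 2833)
sqrt(44777 + A) = sqrt(44777 + 2833) = sqrt(47610) = 69*sqrt(10)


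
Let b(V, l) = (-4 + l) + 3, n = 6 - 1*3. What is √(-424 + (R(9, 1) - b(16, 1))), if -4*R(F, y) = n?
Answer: I*√1699/2 ≈ 20.609*I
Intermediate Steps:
n = 3 (n = 6 - 3 = 3)
R(F, y) = -¾ (R(F, y) = -¼*3 = -¾)
b(V, l) = -1 + l
√(-424 + (R(9, 1) - b(16, 1))) = √(-424 + (-¾ - (-1 + 1))) = √(-424 + (-¾ - 1*0)) = √(-424 + (-¾ + 0)) = √(-424 - ¾) = √(-1699/4) = I*√1699/2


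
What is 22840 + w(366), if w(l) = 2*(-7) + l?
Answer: 23192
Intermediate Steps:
w(l) = -14 + l
22840 + w(366) = 22840 + (-14 + 366) = 22840 + 352 = 23192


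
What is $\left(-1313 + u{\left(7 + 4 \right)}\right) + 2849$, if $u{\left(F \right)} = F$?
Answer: $1547$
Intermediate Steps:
$\left(-1313 + u{\left(7 + 4 \right)}\right) + 2849 = \left(-1313 + \left(7 + 4\right)\right) + 2849 = \left(-1313 + 11\right) + 2849 = -1302 + 2849 = 1547$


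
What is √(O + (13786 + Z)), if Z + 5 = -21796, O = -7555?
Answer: 3*I*√1730 ≈ 124.78*I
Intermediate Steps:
Z = -21801 (Z = -5 - 21796 = -21801)
√(O + (13786 + Z)) = √(-7555 + (13786 - 21801)) = √(-7555 - 8015) = √(-15570) = 3*I*√1730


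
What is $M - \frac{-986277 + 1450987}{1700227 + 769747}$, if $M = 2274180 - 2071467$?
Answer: $\frac{250347687376}{1234987} \approx 2.0271 \cdot 10^{5}$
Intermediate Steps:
$M = 202713$ ($M = 2274180 - 2071467 = 202713$)
$M - \frac{-986277 + 1450987}{1700227 + 769747} = 202713 - \frac{-986277 + 1450987}{1700227 + 769747} = 202713 - \frac{464710}{2469974} = 202713 - 464710 \cdot \frac{1}{2469974} = 202713 - \frac{232355}{1234987} = \frac{250347687376}{1234987}$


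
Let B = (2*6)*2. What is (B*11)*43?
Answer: 11352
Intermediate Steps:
B = 24 (B = 12*2 = 24)
(B*11)*43 = (24*11)*43 = 264*43 = 11352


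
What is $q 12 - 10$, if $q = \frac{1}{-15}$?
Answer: $- \frac{54}{5} \approx -10.8$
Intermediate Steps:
$q = - \frac{1}{15} \approx -0.066667$
$q 12 - 10 = \left(- \frac{1}{15}\right) 12 - 10 = - \frac{4}{5} - 10 = - \frac{54}{5}$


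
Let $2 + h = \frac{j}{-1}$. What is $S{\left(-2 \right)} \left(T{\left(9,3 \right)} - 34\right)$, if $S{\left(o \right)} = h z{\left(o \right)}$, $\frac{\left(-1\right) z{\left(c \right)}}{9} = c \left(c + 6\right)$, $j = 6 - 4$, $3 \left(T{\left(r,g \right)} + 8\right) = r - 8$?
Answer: $12000$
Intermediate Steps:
$T{\left(r,g \right)} = - \frac{32}{3} + \frac{r}{3}$ ($T{\left(r,g \right)} = -8 + \frac{r - 8}{3} = -8 + \frac{-8 + r}{3} = -8 + \left(- \frac{8}{3} + \frac{r}{3}\right) = - \frac{32}{3} + \frac{r}{3}$)
$j = 2$ ($j = 6 - 4 = 2$)
$h = -4$ ($h = -2 + \frac{2}{-1} = -2 + 2 \left(-1\right) = -2 - 2 = -4$)
$z{\left(c \right)} = - 9 c \left(6 + c\right)$ ($z{\left(c \right)} = - 9 c \left(c + 6\right) = - 9 c \left(6 + c\right)$)
$S{\left(o \right)} = 36 o \left(6 + o\right)$ ($S{\left(o \right)} = - 4 \left(- 9 o \left(6 + o\right)\right) = 36 o \left(6 + o\right)$)
$S{\left(-2 \right)} \left(T{\left(9,3 \right)} - 34\right) = 36 \left(-2\right) \left(6 - 2\right) \left(\left(- \frac{32}{3} + \frac{1}{3} \cdot 9\right) - 34\right) = 36 \left(-2\right) 4 \left(\left(- \frac{32}{3} + 3\right) - 34\right) = - 288 \left(- \frac{23}{3} - 34\right) = \left(-288\right) \left(- \frac{125}{3}\right) = 12000$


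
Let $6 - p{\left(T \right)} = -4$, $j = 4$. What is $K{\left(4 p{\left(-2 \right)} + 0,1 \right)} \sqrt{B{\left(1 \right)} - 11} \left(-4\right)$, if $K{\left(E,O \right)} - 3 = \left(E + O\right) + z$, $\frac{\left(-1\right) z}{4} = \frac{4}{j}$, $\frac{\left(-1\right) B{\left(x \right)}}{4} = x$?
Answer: $- 160 i \sqrt{15} \approx - 619.68 i$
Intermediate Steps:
$B{\left(x \right)} = - 4 x$
$p{\left(T \right)} = 10$ ($p{\left(T \right)} = 6 - -4 = 6 + 4 = 10$)
$z = -4$ ($z = - 4 \cdot \frac{4}{4} = - 4 \cdot 4 \cdot \frac{1}{4} = \left(-4\right) 1 = -4$)
$K{\left(E,O \right)} = -1 + E + O$ ($K{\left(E,O \right)} = 3 - \left(4 - E - O\right) = 3 + \left(-4 + E + O\right) = -1 + E + O$)
$K{\left(4 p{\left(-2 \right)} + 0,1 \right)} \sqrt{B{\left(1 \right)} - 11} \left(-4\right) = \left(-1 + \left(4 \cdot 10 + 0\right) + 1\right) \sqrt{\left(-4\right) 1 - 11} \left(-4\right) = \left(-1 + \left(40 + 0\right) + 1\right) \sqrt{-4 - 11} \left(-4\right) = \left(-1 + 40 + 1\right) \sqrt{-15} \left(-4\right) = 40 i \sqrt{15} \left(-4\right) = - 160 i \sqrt{15}$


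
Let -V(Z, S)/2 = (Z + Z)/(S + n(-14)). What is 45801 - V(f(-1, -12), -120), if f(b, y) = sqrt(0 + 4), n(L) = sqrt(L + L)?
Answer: 165203967/3607 - 4*I*sqrt(7)/3607 ≈ 45801.0 - 0.002934*I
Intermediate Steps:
n(L) = sqrt(2)*sqrt(L) (n(L) = sqrt(2*L) = sqrt(2)*sqrt(L))
f(b, y) = 2 (f(b, y) = sqrt(4) = 2)
V(Z, S) = -4*Z/(S + 2*I*sqrt(7)) (V(Z, S) = -2*(Z + Z)/(S + sqrt(2)*sqrt(-14)) = -2*2*Z/(S + sqrt(2)*(I*sqrt(14))) = -2*2*Z/(S + 2*I*sqrt(7)) = -4*Z/(S + 2*I*sqrt(7)))
45801 - V(f(-1, -12), -120) = 45801 - (-4)*2/(-120 + 2*I*sqrt(7)) = 45801 - (-8)/(-120 + 2*I*sqrt(7)) = 45801 + 8/(-120 + 2*I*sqrt(7))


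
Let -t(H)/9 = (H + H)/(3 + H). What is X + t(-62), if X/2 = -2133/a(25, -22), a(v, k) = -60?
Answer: 30789/590 ≈ 52.185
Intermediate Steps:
t(H) = -18*H/(3 + H) (t(H) = -9*(H + H)/(3 + H) = -9*2*H/(3 + H) = -18*H/(3 + H))
X = 711/10 (X = 2*(-2133/(-60)) = 2*(-2133*(-1/60)) = 2*(711/20) = 711/10 ≈ 71.100)
X + t(-62) = 711/10 - 18*(-62)/(3 - 62) = 711/10 - 18*(-62)/(-59) = 711/10 - 18*(-62)*(-1/59) = 711/10 - 1116/59 = 30789/590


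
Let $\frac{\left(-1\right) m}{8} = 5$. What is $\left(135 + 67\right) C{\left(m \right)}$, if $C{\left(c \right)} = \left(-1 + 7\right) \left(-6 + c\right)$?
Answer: $-55752$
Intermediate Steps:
$m = -40$ ($m = \left(-8\right) 5 = -40$)
$C{\left(c \right)} = -36 + 6 c$ ($C{\left(c \right)} = 6 \left(-6 + c\right) = -36 + 6 c$)
$\left(135 + 67\right) C{\left(m \right)} = \left(135 + 67\right) \left(-36 + 6 \left(-40\right)\right) = 202 \left(-36 - 240\right) = 202 \left(-276\right) = -55752$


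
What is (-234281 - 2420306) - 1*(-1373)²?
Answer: -4539716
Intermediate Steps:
(-234281 - 2420306) - 1*(-1373)² = -2654587 - 1*1885129 = -2654587 - 1885129 = -4539716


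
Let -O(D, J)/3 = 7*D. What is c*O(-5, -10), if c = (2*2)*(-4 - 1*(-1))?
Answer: -1260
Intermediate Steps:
O(D, J) = -21*D
c = -12 (c = 4*(-4 + 1) = 4*(-3) = -12)
c*O(-5, -10) = -(-252)*(-5) = -12*105 = -1260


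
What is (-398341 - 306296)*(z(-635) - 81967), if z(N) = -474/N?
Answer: 36675348923727/635 ≈ 5.7756e+10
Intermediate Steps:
(-398341 - 306296)*(z(-635) - 81967) = (-398341 - 306296)*(-474/(-635) - 81967) = -704637*(-474*(-1/635) - 81967) = -704637*(474/635 - 81967) = -704637*(-52048571/635) = 36675348923727/635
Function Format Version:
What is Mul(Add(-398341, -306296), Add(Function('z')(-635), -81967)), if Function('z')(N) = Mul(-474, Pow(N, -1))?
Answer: Rational(36675348923727, 635) ≈ 5.7756e+10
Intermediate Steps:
Mul(Add(-398341, -306296), Add(Function('z')(-635), -81967)) = Mul(Add(-398341, -306296), Add(Mul(-474, Pow(-635, -1)), -81967)) = Mul(-704637, Add(Mul(-474, Rational(-1, 635)), -81967)) = Mul(-704637, Add(Rational(474, 635), -81967)) = Mul(-704637, Rational(-52048571, 635)) = Rational(36675348923727, 635)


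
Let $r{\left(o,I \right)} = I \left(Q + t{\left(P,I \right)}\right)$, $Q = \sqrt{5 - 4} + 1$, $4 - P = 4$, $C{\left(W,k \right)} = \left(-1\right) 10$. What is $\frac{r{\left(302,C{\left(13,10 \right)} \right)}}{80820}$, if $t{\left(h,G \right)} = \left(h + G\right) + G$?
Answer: $\frac{1}{449} \approx 0.0022272$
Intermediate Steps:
$C{\left(W,k \right)} = -10$
$P = 0$ ($P = 4 - 4 = 0$)
$Q = 2$ ($Q = \sqrt{1} + 1 = 1 + 1 = 2$)
$t{\left(h,G \right)} = h + 2 G$ ($t{\left(h,G \right)} = \left(G + h\right) + G = h + 2 G$)
$r{\left(o,I \right)} = I \left(2 + 2 I\right)$ ($r{\left(o,I \right)} = I \left(2 + \left(0 + 2 I\right)\right) = I \left(2 + 2 I\right)$)
$\frac{r{\left(302,C{\left(13,10 \right)} \right)}}{80820} = \frac{2 \left(-10\right) \left(1 - 10\right)}{80820} = 2 \left(-10\right) \left(-9\right) \frac{1}{80820} = 180 \cdot \frac{1}{80820} = \frac{1}{449}$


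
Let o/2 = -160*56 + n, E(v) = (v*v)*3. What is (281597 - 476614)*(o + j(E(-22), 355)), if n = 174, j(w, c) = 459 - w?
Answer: 3620490605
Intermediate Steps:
E(v) = 3*v² (E(v) = v²*3 = 3*v²)
o = -17572 (o = 2*(-160*56 + 174) = 2*(-8960 + 174) = 2*(-8786) = -17572)
(281597 - 476614)*(o + j(E(-22), 355)) = (281597 - 476614)*(-17572 + (459 - 3*(-22)²)) = -195017*(-17572 + (459 - 3*484)) = -195017*(-17572 + (459 - 1*1452)) = -195017*(-17572 + (459 - 1452)) = -195017*(-17572 - 993) = -195017*(-18565) = 3620490605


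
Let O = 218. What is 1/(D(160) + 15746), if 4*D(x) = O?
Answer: 2/31601 ≈ 6.3289e-5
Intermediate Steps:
D(x) = 109/2 (D(x) = (1/4)*218 = 109/2)
1/(D(160) + 15746) = 1/(109/2 + 15746) = 1/(31601/2) = 2/31601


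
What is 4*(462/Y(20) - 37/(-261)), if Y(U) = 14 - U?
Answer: -80240/261 ≈ -307.43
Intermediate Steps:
4*(462/Y(20) - 37/(-261)) = 4*(462/(14 - 1*20) - 37/(-261)) = 4*(462/(14 - 20) - 37*(-1/261)) = 4*(462/(-6) + 37/261) = 4*(462*(-1/6) + 37/261) = 4*(-77 + 37/261) = 4*(-20060/261) = -80240/261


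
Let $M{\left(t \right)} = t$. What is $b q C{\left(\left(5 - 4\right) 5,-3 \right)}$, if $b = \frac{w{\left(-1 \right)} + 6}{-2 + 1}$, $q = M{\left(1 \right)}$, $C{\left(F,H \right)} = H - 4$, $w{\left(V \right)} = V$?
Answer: $35$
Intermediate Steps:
$C{\left(F,H \right)} = -4 + H$ ($C{\left(F,H \right)} = H - 4 = -4 + H$)
$q = 1$
$b = -5$ ($b = \frac{-1 + 6}{-2 + 1} = \frac{5}{-1} = 5 \left(-1\right) = -5$)
$b q C{\left(\left(5 - 4\right) 5,-3 \right)} = \left(-5\right) 1 \left(-4 - 3\right) = \left(-5\right) \left(-7\right) = 35$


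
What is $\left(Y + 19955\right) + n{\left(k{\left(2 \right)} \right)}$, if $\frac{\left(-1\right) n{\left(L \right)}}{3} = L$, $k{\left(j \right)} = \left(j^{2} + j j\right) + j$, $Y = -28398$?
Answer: $-8473$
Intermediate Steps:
$k{\left(j \right)} = j + 2 j^{2}$ ($k{\left(j \right)} = \left(j^{2} + j^{2}\right) + j = 2 j^{2} + j = j + 2 j^{2}$)
$n{\left(L \right)} = - 3 L$
$\left(Y + 19955\right) + n{\left(k{\left(2 \right)} \right)} = \left(-28398 + 19955\right) - 3 \cdot 2 \left(1 + 2 \cdot 2\right) = -8443 - 3 \cdot 2 \left(1 + 4\right) = -8443 - 3 \cdot 2 \cdot 5 = -8443 - 30 = -8473$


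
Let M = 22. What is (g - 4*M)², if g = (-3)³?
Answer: 13225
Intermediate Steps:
g = -27
(g - 4*M)² = (-27 - 4*22)² = (-27 - 88)² = (-115)² = 13225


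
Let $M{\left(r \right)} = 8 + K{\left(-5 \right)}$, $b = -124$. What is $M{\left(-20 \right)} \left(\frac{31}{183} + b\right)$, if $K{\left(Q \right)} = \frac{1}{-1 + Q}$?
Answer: $- \frac{1065067}{1098} \approx -970.01$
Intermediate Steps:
$M{\left(r \right)} = \frac{47}{6}$ ($M{\left(r \right)} = 8 + \frac{1}{-1 - 5} = 8 + \frac{1}{-6} = 8 - \frac{1}{6} = \frac{47}{6}$)
$M{\left(-20 \right)} \left(\frac{31}{183} + b\right) = \frac{47 \left(\frac{31}{183} - 124\right)}{6} = \frac{47}{6} \left(- \frac{22661}{183}\right) = - \frac{1065067}{1098}$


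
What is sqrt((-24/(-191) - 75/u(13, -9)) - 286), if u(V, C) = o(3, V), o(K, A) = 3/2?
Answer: 54*I*sqrt(4202)/191 ≈ 18.327*I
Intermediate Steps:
o(K, A) = 3/2 (o(K, A) = 3*(1/2) = 3/2)
u(V, C) = 3/2
sqrt((-24/(-191) - 75/u(13, -9)) - 286) = sqrt((-24/(-191) - 75/3/2) - 286) = sqrt((-24*(-1/191) - 75*2/3) - 286) = sqrt((24/191 - 50) - 286) = sqrt(-9526/191 - 286) = sqrt(-64152/191) = 54*I*sqrt(4202)/191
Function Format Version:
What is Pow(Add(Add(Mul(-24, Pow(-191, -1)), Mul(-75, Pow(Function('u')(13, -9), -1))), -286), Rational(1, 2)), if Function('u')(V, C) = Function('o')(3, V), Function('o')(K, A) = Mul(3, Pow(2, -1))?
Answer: Mul(Rational(54, 191), I, Pow(4202, Rational(1, 2))) ≈ Mul(18.327, I)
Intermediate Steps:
Function('o')(K, A) = Rational(3, 2) (Function('o')(K, A) = Mul(3, Rational(1, 2)) = Rational(3, 2))
Function('u')(V, C) = Rational(3, 2)
Pow(Add(Add(Mul(-24, Pow(-191, -1)), Mul(-75, Pow(Function('u')(13, -9), -1))), -286), Rational(1, 2)) = Pow(Add(Add(Mul(-24, Pow(-191, -1)), Mul(-75, Pow(Rational(3, 2), -1))), -286), Rational(1, 2)) = Pow(Add(Add(Mul(-24, Rational(-1, 191)), Mul(-75, Rational(2, 3))), -286), Rational(1, 2)) = Pow(Add(Add(Rational(24, 191), -50), -286), Rational(1, 2)) = Pow(Add(Rational(-9526, 191), -286), Rational(1, 2)) = Pow(Rational(-64152, 191), Rational(1, 2)) = Mul(Rational(54, 191), I, Pow(4202, Rational(1, 2)))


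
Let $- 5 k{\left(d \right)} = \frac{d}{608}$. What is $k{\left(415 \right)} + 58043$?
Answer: $\frac{35290061}{608} \approx 58043.0$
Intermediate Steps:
$k{\left(d \right)} = - \frac{d}{3040}$ ($k{\left(d \right)} = - \frac{d \frac{1}{608}}{5} = - \frac{\frac{1}{608} d}{5} = - \frac{d}{3040}$)
$k{\left(415 \right)} + 58043 = \left(- \frac{1}{3040}\right) 415 + 58043 = - \frac{83}{608} + 58043 = \frac{35290061}{608}$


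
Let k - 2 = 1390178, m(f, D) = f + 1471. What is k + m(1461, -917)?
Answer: 1393112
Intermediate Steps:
m(f, D) = 1471 + f
k = 1390180 (k = 2 + 1390178 = 1390180)
k + m(1461, -917) = 1390180 + (1471 + 1461) = 1390180 + 2932 = 1393112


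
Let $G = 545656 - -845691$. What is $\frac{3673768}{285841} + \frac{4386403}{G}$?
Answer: $\frac{6365299905419}{397704017827} \approx 16.005$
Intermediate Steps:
$G = 1391347$ ($G = 545656 + 845691 = 1391347$)
$\frac{3673768}{285841} + \frac{4386403}{G} = \frac{3673768}{285841} + \frac{4386403}{1391347} = \frac{6365299905419}{397704017827}$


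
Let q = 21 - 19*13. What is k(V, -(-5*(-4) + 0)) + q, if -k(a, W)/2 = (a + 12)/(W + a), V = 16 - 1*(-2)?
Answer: -196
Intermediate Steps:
V = 18 (V = 16 + 2 = 18)
k(a, W) = -2*(12 + a)/(W + a) (k(a, W) = -2*(a + 12)/(W + a) = -2*(12 + a)/(W + a))
q = -226 (q = 21 - 247 = -226)
k(V, -(-5*(-4) + 0)) + q = 2*(-12 - 1*18)/(-(-5*(-4) + 0) + 18) - 226 = 2*(-12 - 18)/(-(20 + 0) + 18) - 226 = 2*(-30)/(-1*20 + 18) - 226 = 2*(-30)/(-20 + 18) - 226 = 2*(-30)/(-2) - 226 = 2*(-½)*(-30) - 226 = 30 - 226 = -196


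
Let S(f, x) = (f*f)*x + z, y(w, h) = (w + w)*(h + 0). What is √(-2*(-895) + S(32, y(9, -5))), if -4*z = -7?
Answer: 7*I*√7377/2 ≈ 300.61*I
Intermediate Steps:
z = 7/4 (z = -¼*(-7) = 7/4 ≈ 1.7500)
y(w, h) = 2*h*w (y(w, h) = (2*w)*h = 2*h*w)
S(f, x) = 7/4 + x*f² (S(f, x) = (f*f)*x + 7/4 = f²*x + 7/4 = x*f² + 7/4 = 7/4 + x*f²)
√(-2*(-895) + S(32, y(9, -5))) = √(-2*(-895) + (7/4 + (2*(-5)*9)*32²)) = √(1790 + (7/4 - 90*1024)) = √(1790 + (7/4 - 92160)) = √(1790 - 368633/4) = √(-361473/4) = 7*I*√7377/2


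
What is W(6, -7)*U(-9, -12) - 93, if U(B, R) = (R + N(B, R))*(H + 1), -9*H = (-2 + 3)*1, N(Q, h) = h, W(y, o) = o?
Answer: 169/3 ≈ 56.333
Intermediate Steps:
H = -⅑ (H = -(-2 + 3)/9 = -1/9 = -⅑*1 = -⅑ ≈ -0.11111)
U(B, R) = 16*R/9 (U(B, R) = (R + R)*(-⅑ + 1) = (2*R)*(8/9) = 16*R/9)
W(6, -7)*U(-9, -12) - 93 = -112*(-12)/9 - 93 = -7*(-64/3) - 93 = 448/3 - 93 = 169/3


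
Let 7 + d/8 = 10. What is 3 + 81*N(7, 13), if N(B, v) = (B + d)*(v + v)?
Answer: 65289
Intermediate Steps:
d = 24 (d = -56 + 8*10 = -56 + 80 = 24)
N(B, v) = 2*v*(24 + B) (N(B, v) = (B + 24)*(v + v) = (24 + B)*(2*v) = 2*v*(24 + B))
3 + 81*N(7, 13) = 3 + 81*(2*13*(24 + 7)) = 3 + 81*(2*13*31) = 3 + 81*806 = 3 + 65286 = 65289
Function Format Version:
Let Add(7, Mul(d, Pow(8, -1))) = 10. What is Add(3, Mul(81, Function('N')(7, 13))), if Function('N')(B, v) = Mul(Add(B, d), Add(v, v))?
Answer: 65289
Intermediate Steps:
d = 24 (d = Add(-56, Mul(8, 10)) = Add(-56, 80) = 24)
Function('N')(B, v) = Mul(2, v, Add(24, B)) (Function('N')(B, v) = Mul(Add(B, 24), Add(v, v)) = Mul(Add(24, B), Mul(2, v)) = Mul(2, v, Add(24, B)))
Add(3, Mul(81, Function('N')(7, 13))) = Add(3, Mul(81, Mul(2, 13, Add(24, 7)))) = Add(3, Mul(81, Mul(2, 13, 31))) = Add(3, Mul(81, 806)) = Add(3, 65286) = 65289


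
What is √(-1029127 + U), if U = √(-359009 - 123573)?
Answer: √(-1029127 + I*√482582) ≈ 0.342 + 1014.5*I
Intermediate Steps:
U = I*√482582 (U = √(-482582) = I*√482582 ≈ 694.68*I)
√(-1029127 + U) = √(-1029127 + I*√482582)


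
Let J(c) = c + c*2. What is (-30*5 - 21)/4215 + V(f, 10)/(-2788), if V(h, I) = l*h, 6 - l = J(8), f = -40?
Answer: -292629/979285 ≈ -0.29882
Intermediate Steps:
J(c) = 3*c (J(c) = c + 2*c = 3*c)
l = -18 (l = 6 - 3*8 = 6 - 1*24 = 6 - 24 = -18)
V(h, I) = -18*h
(-30*5 - 21)/4215 + V(f, 10)/(-2788) = (-30*5 - 21)/4215 - 18*(-40)/(-2788) = (-150 - 21)*(1/4215) + 720*(-1/2788) = -171*1/4215 - 180/697 = -57/1405 - 180/697 = -292629/979285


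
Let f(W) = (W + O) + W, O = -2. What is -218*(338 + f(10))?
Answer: -77608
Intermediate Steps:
f(W) = -2 + 2*W (f(W) = (W - 2) + W = (-2 + W) + W = -2 + 2*W)
-218*(338 + f(10)) = -218*(338 + (-2 + 2*10)) = -218*(338 + (-2 + 20)) = -218*(338 + 18) = -218*356 = -77608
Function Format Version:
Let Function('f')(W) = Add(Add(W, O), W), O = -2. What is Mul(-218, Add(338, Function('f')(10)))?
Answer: -77608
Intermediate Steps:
Function('f')(W) = Add(-2, Mul(2, W)) (Function('f')(W) = Add(Add(W, -2), W) = Add(Add(-2, W), W) = Add(-2, Mul(2, W)))
Mul(-218, Add(338, Function('f')(10))) = Mul(-218, Add(338, Add(-2, Mul(2, 10)))) = Mul(-218, Add(338, Add(-2, 20))) = Mul(-218, Add(338, 18)) = Mul(-218, 356) = -77608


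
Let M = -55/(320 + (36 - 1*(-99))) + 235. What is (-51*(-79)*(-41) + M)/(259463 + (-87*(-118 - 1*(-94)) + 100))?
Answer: -15010825/23810241 ≈ -0.63044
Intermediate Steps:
M = 21374/91 (M = -55/(320 + (36 + 99)) + 235 = -55/(320 + 135) + 235 = -55/455 + 235 = (1/455)*(-55) + 235 = -11/91 + 235 = 21374/91 ≈ 234.88)
(-51*(-79)*(-41) + M)/(259463 + (-87*(-118 - 1*(-94)) + 100)) = (-51*(-79)*(-41) + 21374/91)/(259463 + (-87*(-118 - 1*(-94)) + 100)) = (4029*(-41) + 21374/91)/(259463 + (-87*(-118 + 94) + 100)) = (-165189 + 21374/91)/(259463 + (-87*(-24) + 100)) = -15010825/(91*(259463 + (2088 + 100))) = -15010825/(91*(259463 + 2188)) = -15010825/91/261651 = -15010825/91*1/261651 = -15010825/23810241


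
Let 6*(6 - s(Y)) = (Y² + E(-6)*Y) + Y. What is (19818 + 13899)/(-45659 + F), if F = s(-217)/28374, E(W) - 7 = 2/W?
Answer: -4305087711/5829912139 ≈ -0.73845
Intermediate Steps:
E(W) = 7 + 2/W
s(Y) = 6 - 23*Y/18 - Y²/6 (s(Y) = 6 - ((Y² + (7 + 2/(-6))*Y) + Y)/6 = 6 - ((Y² + (7 + 2*(-⅙))*Y) + Y)/6 = 6 - ((Y² + (7 - ⅓)*Y) + Y)/6 = 6 - ((Y² + 20*Y/3) + Y)/6 = 6 - (Y² + 23*Y/3)/6 = 6 + (-23*Y/18 - Y²/6) = 6 - 23*Y/18 - Y²/6)
F = -34042/127683 (F = (6 - 23/18*(-217) - ⅙*(-217)²)/28374 = (6 + 4991/18 - ⅙*47089)*(1/28374) = (6 + 4991/18 - 47089/6)*(1/28374) = -68084/9*1/28374 = -34042/127683 ≈ -0.26661)
(19818 + 13899)/(-45659 + F) = (19818 + 13899)/(-45659 - 34042/127683) = 33717/(-5829912139/127683) = 33717*(-127683/5829912139) = -4305087711/5829912139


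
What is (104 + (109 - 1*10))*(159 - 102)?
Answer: 11571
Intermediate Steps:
(104 + (109 - 1*10))*(159 - 102) = (104 + (109 - 10))*57 = (104 + 99)*57 = 203*57 = 11571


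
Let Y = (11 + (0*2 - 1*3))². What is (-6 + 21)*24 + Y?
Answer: 424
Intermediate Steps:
Y = 64 (Y = (11 + (0 - 3))² = (11 - 3)² = 8² = 64)
(-6 + 21)*24 + Y = (-6 + 21)*24 + 64 = 15*24 + 64 = 360 + 64 = 424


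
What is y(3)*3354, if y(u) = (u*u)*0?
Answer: 0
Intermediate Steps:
y(u) = 0 (y(u) = u²*0 = 0)
y(3)*3354 = 0*3354 = 0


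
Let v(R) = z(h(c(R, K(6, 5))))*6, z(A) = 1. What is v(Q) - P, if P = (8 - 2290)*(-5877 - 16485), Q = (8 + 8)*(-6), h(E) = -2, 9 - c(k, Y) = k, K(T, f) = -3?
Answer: -51030078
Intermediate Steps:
c(k, Y) = 9 - k
Q = -96 (Q = 16*(-6) = -96)
v(R) = 6 (v(R) = 1*6 = 6)
P = 51030084 (P = -2282*(-22362) = 51030084)
v(Q) - P = 6 - 1*51030084 = 6 - 51030084 = -51030078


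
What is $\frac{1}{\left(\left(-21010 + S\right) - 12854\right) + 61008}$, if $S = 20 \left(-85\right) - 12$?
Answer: $\frac{1}{25432} \approx 3.9321 \cdot 10^{-5}$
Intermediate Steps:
$S = -1712$ ($S = -1700 - 12 = -1712$)
$\frac{1}{\left(\left(-21010 + S\right) - 12854\right) + 61008} = \frac{1}{\left(\left(-21010 - 1712\right) - 12854\right) + 61008} = \frac{1}{\left(-22722 - 12854\right) + 61008} = \frac{1}{-35576 + 61008} = \frac{1}{25432}$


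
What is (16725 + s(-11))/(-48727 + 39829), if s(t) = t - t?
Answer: -5575/2966 ≈ -1.8796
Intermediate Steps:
s(t) = 0
(16725 + s(-11))/(-48727 + 39829) = (16725 + 0)/(-48727 + 39829) = 16725/(-8898) = 16725*(-1/8898) = -5575/2966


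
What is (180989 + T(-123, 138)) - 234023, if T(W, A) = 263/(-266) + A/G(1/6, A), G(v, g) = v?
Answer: -13887059/266 ≈ -52207.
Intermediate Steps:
T(W, A) = -263/266 + 6*A (T(W, A) = 263/(-266) + A/(1/6) = 263*(-1/266) + A/(⅙) = -263/266 + A*6 = -263/266 + 6*A)
(180989 + T(-123, 138)) - 234023 = (180989 + (-263/266 + 6*138)) - 234023 = (180989 + (-263/266 + 828)) - 234023 = (180989 + 219985/266) - 234023 = 48363059/266 - 234023 = -13887059/266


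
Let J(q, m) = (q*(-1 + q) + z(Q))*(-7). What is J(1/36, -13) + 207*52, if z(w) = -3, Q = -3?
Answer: 13977605/1296 ≈ 10785.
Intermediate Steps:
J(q, m) = 21 - 7*q*(-1 + q) (J(q, m) = (q*(-1 + q) - 3)*(-7) = (-3 + q*(-1 + q))*(-7) = 21 - 7*q*(-1 + q))
J(1/36, -13) + 207*52 = (21 - 7*(1/36)**2 + 7/36) + 207*52 = (21 - 7*(1/36)**2 + 7*(1/36)) + 10764 = (21 - 7*1/1296 + 7/36) + 10764 = (21 - 7/1296 + 7/36) + 10764 = 27461/1296 + 10764 = 13977605/1296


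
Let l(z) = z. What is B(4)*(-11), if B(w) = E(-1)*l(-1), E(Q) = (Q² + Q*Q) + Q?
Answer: 11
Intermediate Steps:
E(Q) = Q + 2*Q² (E(Q) = (Q² + Q²) + Q = 2*Q² + Q = Q + 2*Q²)
B(w) = -1 (B(w) = -(1 + 2*(-1))*(-1) = -(1 - 2)*(-1) = -1*(-1)*(-1) = 1*(-1) = -1)
B(4)*(-11) = -1*(-11) = 11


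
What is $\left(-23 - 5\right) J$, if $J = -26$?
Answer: $728$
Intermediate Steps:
$\left(-23 - 5\right) J = \left(-23 - 5\right) \left(-26\right) = \left(-28\right) \left(-26\right) = 728$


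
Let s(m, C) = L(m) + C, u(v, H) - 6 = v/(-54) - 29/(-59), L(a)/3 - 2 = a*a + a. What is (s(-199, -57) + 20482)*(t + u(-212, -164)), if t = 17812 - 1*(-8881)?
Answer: 5897416124528/1593 ≈ 3.7021e+9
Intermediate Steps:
L(a) = 6 + 3*a + 3*a**2 (L(a) = 6 + 3*(a*a + a) = 6 + 3*(a**2 + a) = 6 + 3*(a + a**2) = 6 + (3*a + 3*a**2) = 6 + 3*a + 3*a**2)
u(v, H) = 383/59 - v/54 (u(v, H) = 6 + (v/(-54) - 29/(-59)) = 6 + (v*(-1/54) - 29*(-1/59)) = 6 + (-v/54 + 29/59) = 6 + (29/59 - v/54) = 383/59 - v/54)
t = 26693 (t = 17812 + 8881 = 26693)
s(m, C) = 6 + C + 3*m + 3*m**2 (s(m, C) = (6 + 3*m + 3*m**2) + C = 6 + C + 3*m + 3*m**2)
(s(-199, -57) + 20482)*(t + u(-212, -164)) = ((6 - 57 + 3*(-199) + 3*(-199)**2) + 20482)*(26693 + (383/59 - 1/54*(-212))) = ((6 - 57 - 597 + 3*39601) + 20482)*(26693 + (383/59 + 106/27)) = ((6 - 57 - 597 + 118803) + 20482)*(26693 + 16595/1593) = (118155 + 20482)*(42538544/1593) = 138637*(42538544/1593) = 5897416124528/1593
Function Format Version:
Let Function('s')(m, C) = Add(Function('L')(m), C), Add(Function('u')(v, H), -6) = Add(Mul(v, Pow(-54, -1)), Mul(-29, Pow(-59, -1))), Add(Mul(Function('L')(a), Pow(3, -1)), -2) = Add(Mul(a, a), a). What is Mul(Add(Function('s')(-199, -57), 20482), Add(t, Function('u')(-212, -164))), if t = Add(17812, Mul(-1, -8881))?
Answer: Rational(5897416124528, 1593) ≈ 3.7021e+9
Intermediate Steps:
Function('L')(a) = Add(6, Mul(3, a), Mul(3, Pow(a, 2))) (Function('L')(a) = Add(6, Mul(3, Add(Mul(a, a), a))) = Add(6, Mul(3, Add(Pow(a, 2), a))) = Add(6, Mul(3, Add(a, Pow(a, 2)))) = Add(6, Add(Mul(3, a), Mul(3, Pow(a, 2)))) = Add(6, Mul(3, a), Mul(3, Pow(a, 2))))
Function('u')(v, H) = Add(Rational(383, 59), Mul(Rational(-1, 54), v)) (Function('u')(v, H) = Add(6, Add(Mul(v, Pow(-54, -1)), Mul(-29, Pow(-59, -1)))) = Add(6, Add(Mul(v, Rational(-1, 54)), Mul(-29, Rational(-1, 59)))) = Add(6, Add(Mul(Rational(-1, 54), v), Rational(29, 59))) = Add(6, Add(Rational(29, 59), Mul(Rational(-1, 54), v))) = Add(Rational(383, 59), Mul(Rational(-1, 54), v)))
t = 26693 (t = Add(17812, 8881) = 26693)
Function('s')(m, C) = Add(6, C, Mul(3, m), Mul(3, Pow(m, 2))) (Function('s')(m, C) = Add(Add(6, Mul(3, m), Mul(3, Pow(m, 2))), C) = Add(6, C, Mul(3, m), Mul(3, Pow(m, 2))))
Mul(Add(Function('s')(-199, -57), 20482), Add(t, Function('u')(-212, -164))) = Mul(Add(Add(6, -57, Mul(3, -199), Mul(3, Pow(-199, 2))), 20482), Add(26693, Add(Rational(383, 59), Mul(Rational(-1, 54), -212)))) = Mul(Add(Add(6, -57, -597, Mul(3, 39601)), 20482), Add(26693, Add(Rational(383, 59), Rational(106, 27)))) = Mul(Add(Add(6, -57, -597, 118803), 20482), Add(26693, Rational(16595, 1593))) = Mul(Add(118155, 20482), Rational(42538544, 1593)) = Mul(138637, Rational(42538544, 1593)) = Rational(5897416124528, 1593)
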